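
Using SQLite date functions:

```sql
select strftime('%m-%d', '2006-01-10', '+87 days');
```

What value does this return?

04-07

First apply '+87 days': 2006-01-10 → 2006-04-07.
`%m-%d` extracts the month-day: 04-07.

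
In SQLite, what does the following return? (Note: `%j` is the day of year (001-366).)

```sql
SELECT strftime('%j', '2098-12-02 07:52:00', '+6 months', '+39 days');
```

192

First apply '+6 months', '+39 days': 2098-12-02 07:52:00 → 2099-07-11 07:52:00.
Day-of-year for 2099-07-11: days since 2099-01-01 inclusive = 192, zero-padded to 192.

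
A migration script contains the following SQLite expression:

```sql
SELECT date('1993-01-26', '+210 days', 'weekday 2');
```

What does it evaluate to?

1993-08-24

Applying '+210 days' to 1993-01-26: counting 210 days forward gives 1993-08-24.
`weekday 2` advances to the next Tuesday; 1993-08-24 is already a Tuesday, so it stays at 1993-08-24.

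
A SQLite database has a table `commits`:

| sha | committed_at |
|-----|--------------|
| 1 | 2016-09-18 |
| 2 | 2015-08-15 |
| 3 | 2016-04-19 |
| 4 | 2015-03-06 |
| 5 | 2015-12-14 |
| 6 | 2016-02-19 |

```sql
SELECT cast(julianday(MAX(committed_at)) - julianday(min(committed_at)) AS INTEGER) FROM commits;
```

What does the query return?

MIN = 2015-03-06, MAX = 2016-09-18.
25 days remain in March 2015 after the 6th (31 − 6).
Full months from April 2015 through August 2016 contribute their day counts.
Then 18 days into September 2016.
Total: 25 + 30 + 31 + 30 + 31 + 31 + 30 + 31 + 30 + 31 + 31 + 29 + 31 + 30 + 31 + 30 + 31 + 31 + 18 = 562.

562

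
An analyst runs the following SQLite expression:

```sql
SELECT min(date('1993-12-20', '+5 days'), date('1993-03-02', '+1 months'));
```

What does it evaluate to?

1993-04-02

date('1993-12-20', '+5 days') → 1993-12-25.
date('1993-03-02', '+1 months') → 1993-04-02.
Earlier of the two is 1993-04-02.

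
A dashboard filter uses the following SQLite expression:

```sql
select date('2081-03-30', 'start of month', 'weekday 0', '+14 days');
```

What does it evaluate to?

`start of month` rewinds 2081-03-30 to 2081-03-01.
`weekday 0` advances to the next Sunday; 2081-03-01 is a Saturday, so it moves forward to 2081-03-02.
Advancing 14 more days within March lands on 2081-03-16.

2081-03-16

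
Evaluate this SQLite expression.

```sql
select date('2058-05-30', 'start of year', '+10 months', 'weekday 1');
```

2058-11-04

`start of year` rewinds 2058-05-30 to 2058-01-01.
Adding +10 months to 2058-01-01 gives 2058-11-01.
`weekday 1` advances to the next Monday; 2058-11-01 is a Friday, so it moves forward to 2058-11-04.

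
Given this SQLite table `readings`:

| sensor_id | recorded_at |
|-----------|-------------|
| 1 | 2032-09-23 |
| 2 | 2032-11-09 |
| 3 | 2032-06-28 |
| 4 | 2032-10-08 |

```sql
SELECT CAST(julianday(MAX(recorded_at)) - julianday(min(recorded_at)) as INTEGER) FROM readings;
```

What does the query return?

MIN = 2032-06-28, MAX = 2032-11-09.
2 days remain in June 2032 after the 28th (30 − 28).
July 2032: 31 days.
August 2032: 31 days.
September 2032: 30 days.
October 2032: 31 days.
Then 9 days into November 2032.
Total: 2 + 31 + 31 + 30 + 31 + 9 = 134.

134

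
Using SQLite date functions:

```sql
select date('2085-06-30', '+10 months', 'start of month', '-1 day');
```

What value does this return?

2086-03-31

Adding +10 months to 2085-06-30 gives 2086-04-30.
`start of month` rewinds 2086-04-30 to 2086-04-01.
Going back 1 day from 2086-04-01 reaches 2086-03-31 (last day of March, 31 days).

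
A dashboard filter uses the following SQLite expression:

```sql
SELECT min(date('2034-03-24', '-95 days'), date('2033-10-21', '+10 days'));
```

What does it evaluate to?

2033-10-31

date('2034-03-24', '-95 days') → 2033-12-19.
date('2033-10-21', '+10 days') → 2033-10-31.
Earlier of the two is 2033-10-31.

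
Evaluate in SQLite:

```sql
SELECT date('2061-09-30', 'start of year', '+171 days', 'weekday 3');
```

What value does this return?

2061-06-22

`start of year` rewinds 2061-09-30 to 2061-01-01.
Applying '+171 days' to 2061-01-01: counting 171 days forward gives 2061-06-21.
`weekday 3` advances to the next Wednesday; 2061-06-21 is a Tuesday, so it moves forward to 2061-06-22.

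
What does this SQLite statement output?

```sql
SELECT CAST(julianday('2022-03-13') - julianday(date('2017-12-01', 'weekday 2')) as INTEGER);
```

`weekday 2` advances to the next Tuesday; 2017-12-01 is a Friday, so it moves forward to 2017-12-05.
26 days remain in December 2017 after the 5th (31 − 5).
Full months from January 2018 through February 2022 contribute their day counts.
Then 13 days into March 2022.
Total: 26 + 31 + 28 + 31 + 30 + 31 + 30 + 31 + 31 + 30 + 31 + 30 + 31 + 31 + 28 + 31 + 30 + 31 + 30 + 31 + 31 + 30 + 31 + 30 + 31 + 31 + 29 + 31 + 30 + 31 + 30 + 31 + 31 + 30 + 31 + 30 + 31 + 31 + 28 + 31 + 30 + 31 + 30 + 31 + 31 + 30 + 31 + 30 + 31 + 31 + 28 + 13 = 1559.

1559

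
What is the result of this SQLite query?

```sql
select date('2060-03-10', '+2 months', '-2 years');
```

Adding +2 months to 2060-03-10 gives 2060-05-10.
Adding -2 years to 2060-05-10 gives 2058-05-10.

2058-05-10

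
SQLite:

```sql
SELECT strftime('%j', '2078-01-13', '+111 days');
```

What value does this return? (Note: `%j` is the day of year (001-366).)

124

First apply '+111 days': 2078-01-13 → 2078-05-04.
Day-of-year for 2078-05-04: days since 2078-01-01 inclusive = 124, zero-padded to 124.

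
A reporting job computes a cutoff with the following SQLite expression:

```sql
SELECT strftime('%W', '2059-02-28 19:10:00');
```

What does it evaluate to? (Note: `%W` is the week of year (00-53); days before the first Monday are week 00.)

2059-02-28 is a Friday. SQLite's %W counts Mondays since the year started; the result is 08.

08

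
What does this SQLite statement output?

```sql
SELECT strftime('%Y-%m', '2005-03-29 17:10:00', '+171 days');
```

First apply '+171 days': 2005-03-29 17:10:00 → 2005-09-16 17:10:00.
`%Y-%m` extracts the year-month: 2005-09.

2005-09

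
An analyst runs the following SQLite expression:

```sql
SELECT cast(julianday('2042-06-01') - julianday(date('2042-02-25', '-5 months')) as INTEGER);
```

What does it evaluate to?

249

Adding -5 months to 2042-02-25 gives 2041-09-25.
5 days remain in September 2041 after the 25th (30 − 25).
Full months from October 2041 through May 2042 contribute their day counts.
Then 1 day into June 2042.
Total: 5 + 31 + 30 + 31 + 31 + 28 + 31 + 30 + 31 + 1 = 249.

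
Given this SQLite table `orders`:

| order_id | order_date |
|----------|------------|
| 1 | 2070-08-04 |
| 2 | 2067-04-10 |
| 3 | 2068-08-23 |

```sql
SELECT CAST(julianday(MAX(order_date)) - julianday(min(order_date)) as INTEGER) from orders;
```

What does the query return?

1212

MIN = 2067-04-10, MAX = 2070-08-04.
20 days remain in April 2067 after the 10th (30 − 10).
Full months from May 2067 through July 2070 contribute their day counts.
Then 4 days into August 2070.
Total: 20 + 31 + 30 + 31 + 31 + 30 + 31 + 30 + 31 + 31 + 29 + 31 + 30 + 31 + 30 + 31 + 31 + 30 + 31 + 30 + 31 + 31 + 28 + 31 + 30 + 31 + 30 + 31 + 31 + 30 + 31 + 30 + 31 + 31 + 28 + 31 + 30 + 31 + 30 + 31 + 4 = 1212.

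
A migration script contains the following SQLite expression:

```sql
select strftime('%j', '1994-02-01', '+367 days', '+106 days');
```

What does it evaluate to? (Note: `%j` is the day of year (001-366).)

140

First apply '+367 days', '+106 days': 1994-02-01 → 1995-05-20.
Day-of-year for 1995-05-20: days since 1995-01-01 inclusive = 140, zero-padded to 140.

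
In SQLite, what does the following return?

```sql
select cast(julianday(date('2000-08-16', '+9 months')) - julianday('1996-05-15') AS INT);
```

Adding +9 months to 2000-08-16 gives 2001-05-16.
16 days remain in May 1996 after the 15th (31 − 15).
Full months from June 1996 through April 2001 contribute their day counts.
Then 16 days into May 2001.
Total: 16 + 30 + 31 + 31 + 30 + 31 + 30 + 31 + 31 + 28 + 31 + 30 + 31 + 30 + 31 + 31 + 30 + 31 + 30 + 31 + 31 + 28 + 31 + 30 + 31 + 30 + 31 + 31 + 30 + 31 + 30 + 31 + 31 + 28 + 31 + 30 + 31 + 30 + 31 + 31 + 30 + 31 + 30 + 31 + 31 + 29 + 31 + 30 + 31 + 30 + 31 + 31 + 30 + 31 + 30 + 31 + 31 + 28 + 31 + 30 + 16 = 1827.

1827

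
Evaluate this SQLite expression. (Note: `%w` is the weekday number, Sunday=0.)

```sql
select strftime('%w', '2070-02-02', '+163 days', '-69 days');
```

3

First apply '+163 days', '-69 days': 2070-02-02 → 2070-05-07.
2070-05-07 is a Wednesday; with Sunday=0 that is 3.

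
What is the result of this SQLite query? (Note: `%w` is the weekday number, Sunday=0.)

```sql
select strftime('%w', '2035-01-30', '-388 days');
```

6

First apply '-388 days': 2035-01-30 → 2034-01-07.
2034-01-07 is a Saturday; with Sunday=0 that is 6.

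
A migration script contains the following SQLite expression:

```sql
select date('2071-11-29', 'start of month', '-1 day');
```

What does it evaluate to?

2071-10-31

`start of month` rewinds 2071-11-29 to 2071-11-01.
Going back 1 day from 2071-11-01 reaches 2071-10-31 (last day of October, 31 days).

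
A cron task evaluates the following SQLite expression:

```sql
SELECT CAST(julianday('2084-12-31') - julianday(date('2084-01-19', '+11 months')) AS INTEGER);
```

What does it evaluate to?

12

Adding +11 months to 2084-01-19 gives 2084-12-19.
Both dates are in December 2084: 31 − 19 = 12.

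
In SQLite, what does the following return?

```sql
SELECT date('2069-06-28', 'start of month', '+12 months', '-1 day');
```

2070-05-31

`start of month` rewinds 2069-06-28 to 2069-06-01.
Adding +12 months to 2069-06-01 gives 2070-06-01.
Going back 1 day from 2070-06-01 reaches 2070-05-31 (last day of May, 31 days).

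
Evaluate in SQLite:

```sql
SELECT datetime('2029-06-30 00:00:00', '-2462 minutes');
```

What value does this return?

2462 minutes = 41h 2m; -2462 minutes from 2029-06-30 00:00:00 is 2029-06-28 06:58:00 (crosses midnight).

2029-06-28 06:58:00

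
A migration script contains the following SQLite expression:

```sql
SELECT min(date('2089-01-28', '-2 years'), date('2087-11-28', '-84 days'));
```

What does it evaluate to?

2087-01-28

date('2089-01-28', '-2 years') → 2087-01-28.
date('2087-11-28', '-84 days') → 2087-09-05.
Earlier of the two is 2087-01-28.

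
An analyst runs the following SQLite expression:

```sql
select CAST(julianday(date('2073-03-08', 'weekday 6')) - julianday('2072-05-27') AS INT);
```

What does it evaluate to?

288

`weekday 6` advances to the next Saturday; 2073-03-08 is a Wednesday, so it moves forward to 2073-03-11.
4 days remain in May 2072 after the 27th (31 − 27).
Full months from June 2072 through February 2073 contribute their day counts.
Then 11 days into March 2073.
Total: 4 + 30 + 31 + 31 + 30 + 31 + 30 + 31 + 31 + 28 + 11 = 288.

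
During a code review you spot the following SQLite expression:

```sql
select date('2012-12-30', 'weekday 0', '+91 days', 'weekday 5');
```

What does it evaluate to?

`weekday 0` advances to the next Sunday; 2012-12-30 is already a Sunday, so it stays at 2012-12-30.
Applying '+91 days' to 2012-12-30: counting 91 days forward gives 2013-03-31.
`weekday 5` advances to the next Friday; 2013-03-31 is a Sunday, so it moves forward to 2013-04-05.

2013-04-05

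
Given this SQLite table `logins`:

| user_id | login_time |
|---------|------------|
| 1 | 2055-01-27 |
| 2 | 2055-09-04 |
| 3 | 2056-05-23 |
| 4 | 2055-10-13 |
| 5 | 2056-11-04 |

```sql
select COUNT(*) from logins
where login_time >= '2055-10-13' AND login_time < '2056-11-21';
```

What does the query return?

3

Rows in [2055-10-13, 2056-11-21): 2056-05-23, 2055-10-13, 2056-11-04 → 3 rows.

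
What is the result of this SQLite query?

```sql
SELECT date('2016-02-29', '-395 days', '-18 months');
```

2013-07-30

Applying '-395 days' to 2016-02-29: counting 395 days back gives 2015-01-30.
Adding -18 months to 2015-01-30 gives 2013-07-30.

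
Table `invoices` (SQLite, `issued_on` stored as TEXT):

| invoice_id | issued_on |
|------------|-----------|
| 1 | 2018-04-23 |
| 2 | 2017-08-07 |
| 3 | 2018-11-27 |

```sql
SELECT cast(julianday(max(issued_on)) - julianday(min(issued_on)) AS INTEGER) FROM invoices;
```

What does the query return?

477

MIN = 2017-08-07, MAX = 2018-11-27.
24 days remain in August 2017 after the 7th (31 − 7).
Full months from September 2017 through October 2018 contribute their day counts.
Then 27 days into November 2018.
Total: 24 + 30 + 31 + 30 + 31 + 31 + 28 + 31 + 30 + 31 + 30 + 31 + 31 + 30 + 31 + 27 = 477.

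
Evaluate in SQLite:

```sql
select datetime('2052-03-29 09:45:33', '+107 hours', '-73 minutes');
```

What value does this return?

+107 hours from 2052-03-29 09:45:33 is 2052-04-02 20:45:33 (crosses midnight).
73 minutes = 1h 13m; -73 minutes from 2052-04-02 20:45:33 is 2052-04-02 19:32:33.

2052-04-02 19:32:33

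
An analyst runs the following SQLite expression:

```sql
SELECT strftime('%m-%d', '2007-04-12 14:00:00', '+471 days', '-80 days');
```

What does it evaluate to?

05-07

First apply '+471 days', '-80 days': 2007-04-12 14:00:00 → 2008-05-07 14:00:00.
`%m-%d` extracts the month-day: 05-07.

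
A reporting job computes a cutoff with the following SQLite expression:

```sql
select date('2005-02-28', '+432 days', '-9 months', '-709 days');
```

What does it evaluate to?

2003-08-28

Applying '+432 days' to 2005-02-28: counting 432 days forward gives 2006-05-06.
Adding -9 months to 2006-05-06 gives 2005-08-06.
Applying '-709 days' to 2005-08-06: counting 709 days back gives 2003-08-28.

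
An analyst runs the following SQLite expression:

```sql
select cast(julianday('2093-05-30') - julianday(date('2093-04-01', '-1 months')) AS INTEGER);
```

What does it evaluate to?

Adding -1 month to 2093-04-01 gives 2093-03-01.
30 days remain in March 2093 after the 1st (31 − 1).
April 2093: 30 days.
Then 30 days into May 2093.
Total: 30 + 30 + 30 = 90.

90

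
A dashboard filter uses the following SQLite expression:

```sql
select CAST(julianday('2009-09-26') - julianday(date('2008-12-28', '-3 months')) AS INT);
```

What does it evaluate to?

Adding -3 months to 2008-12-28 gives 2008-09-28.
2 days remain in September 2008 after the 28th (30 − 28).
Full months from October 2008 through August 2009 contribute their day counts.
Then 26 days into September 2009.
Total: 2 + 31 + 30 + 31 + 31 + 28 + 31 + 30 + 31 + 30 + 31 + 31 + 26 = 363.

363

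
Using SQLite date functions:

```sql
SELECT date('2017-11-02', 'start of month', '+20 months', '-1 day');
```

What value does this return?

`start of month` rewinds 2017-11-02 to 2017-11-01.
Adding +20 months to 2017-11-01 gives 2019-07-01.
Going back 1 day from 2019-07-01 reaches 2019-06-30 (last day of June, 30 days).

2019-06-30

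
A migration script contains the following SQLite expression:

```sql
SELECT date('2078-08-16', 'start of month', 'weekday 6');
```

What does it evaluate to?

2078-08-06

`start of month` rewinds 2078-08-16 to 2078-08-01.
`weekday 6` advances to the next Saturday; 2078-08-01 is a Monday, so it moves forward to 2078-08-06.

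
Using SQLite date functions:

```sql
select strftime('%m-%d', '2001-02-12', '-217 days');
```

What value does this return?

First apply '-217 days': 2001-02-12 → 2000-07-10.
`%m-%d` extracts the month-day: 07-10.

07-10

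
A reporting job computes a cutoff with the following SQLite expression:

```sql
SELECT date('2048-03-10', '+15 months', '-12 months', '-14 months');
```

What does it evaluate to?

Adding +15 months to 2048-03-10 gives 2049-06-10.
Adding -12 months to 2049-06-10 gives 2048-06-10.
Adding -14 months to 2048-06-10 gives 2047-04-10.

2047-04-10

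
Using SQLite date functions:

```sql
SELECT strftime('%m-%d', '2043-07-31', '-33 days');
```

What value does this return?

06-28

First apply '-33 days': 2043-07-31 → 2043-06-28.
`%m-%d` extracts the month-day: 06-28.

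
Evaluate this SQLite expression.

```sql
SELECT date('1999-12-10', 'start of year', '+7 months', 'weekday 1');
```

1999-08-02

`start of year` rewinds 1999-12-10 to 1999-01-01.
Adding +7 months to 1999-01-01 gives 1999-08-01.
`weekday 1` advances to the next Monday; 1999-08-01 is a Sunday, so it moves forward to 1999-08-02.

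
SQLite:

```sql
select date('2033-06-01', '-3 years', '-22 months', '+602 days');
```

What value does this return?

2030-03-26

Adding -3 years to 2033-06-01 gives 2030-06-01.
Adding -22 months to 2030-06-01 gives 2028-08-01.
Applying '+602 days' to 2028-08-01: counting 602 days forward gives 2030-03-26.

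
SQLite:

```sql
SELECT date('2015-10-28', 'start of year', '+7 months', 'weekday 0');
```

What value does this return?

2015-08-02

`start of year` rewinds 2015-10-28 to 2015-01-01.
Adding +7 months to 2015-01-01 gives 2015-08-01.
`weekday 0` advances to the next Sunday; 2015-08-01 is a Saturday, so it moves forward to 2015-08-02.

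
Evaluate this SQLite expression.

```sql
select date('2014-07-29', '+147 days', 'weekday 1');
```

2014-12-29

Applying '+147 days' to 2014-07-29: counting 147 days forward gives 2014-12-23.
`weekday 1` advances to the next Monday; 2014-12-23 is a Tuesday, so it moves forward to 2014-12-29.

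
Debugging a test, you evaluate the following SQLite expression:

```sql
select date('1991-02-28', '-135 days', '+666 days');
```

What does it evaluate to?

1992-08-12

Applying '-135 days' to 1991-02-28: counting 135 days back gives 1990-10-16.
Applying '+666 days' to 1990-10-16: counting 666 days forward gives 1992-08-12.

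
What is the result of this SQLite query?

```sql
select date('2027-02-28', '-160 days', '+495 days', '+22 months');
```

Applying '-160 days' to 2027-02-28: counting 160 days back gives 2026-09-21.
Applying '+495 days' to 2026-09-21: counting 495 days forward gives 2028-01-29.
Adding +22 months to 2028-01-29 gives 2029-11-29.

2029-11-29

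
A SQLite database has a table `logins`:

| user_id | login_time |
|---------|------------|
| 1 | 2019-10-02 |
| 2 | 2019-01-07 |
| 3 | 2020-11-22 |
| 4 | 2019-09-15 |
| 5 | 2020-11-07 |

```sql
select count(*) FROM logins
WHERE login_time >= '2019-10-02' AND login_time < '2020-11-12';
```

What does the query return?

Rows in [2019-10-02, 2020-11-12): 2019-10-02, 2020-11-07 → 2 rows.

2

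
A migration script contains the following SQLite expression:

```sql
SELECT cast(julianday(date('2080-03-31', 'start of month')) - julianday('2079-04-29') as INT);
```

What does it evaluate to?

307

`start of month` rewinds 2080-03-31 to 2080-03-01.
1 day remains in April 2079 after the 29th (30 − 29).
Full months from May 2079 through February 2080 contribute their day counts.
Then 1 day into March 2080.
Total: 1 + 31 + 30 + 31 + 31 + 30 + 31 + 30 + 31 + 31 + 29 + 1 = 307.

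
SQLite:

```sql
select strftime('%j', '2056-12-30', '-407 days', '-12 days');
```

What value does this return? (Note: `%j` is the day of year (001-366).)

First apply '-407 days', '-12 days': 2056-12-30 → 2055-11-07.
Day-of-year for 2055-11-07: days since 2055-01-01 inclusive = 311, zero-padded to 311.

311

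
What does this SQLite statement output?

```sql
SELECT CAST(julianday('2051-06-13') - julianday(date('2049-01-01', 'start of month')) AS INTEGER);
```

`start of month` rewinds 2049-01-01 to 2049-01-01.
30 days remain in January 2049 after the 1st (31 − 1).
Full months from February 2049 through May 2051 contribute their day counts.
Then 13 days into June 2051.
Total: 30 + 28 + 31 + 30 + 31 + 30 + 31 + 31 + 30 + 31 + 30 + 31 + 31 + 28 + 31 + 30 + 31 + 30 + 31 + 31 + 30 + 31 + 30 + 31 + 31 + 28 + 31 + 30 + 31 + 13 = 893.

893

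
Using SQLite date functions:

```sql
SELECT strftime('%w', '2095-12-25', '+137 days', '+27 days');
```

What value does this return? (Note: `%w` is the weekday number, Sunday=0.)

First apply '+137 days', '+27 days': 2095-12-25 → 2096-06-06.
2096-06-06 is a Wednesday; with Sunday=0 that is 3.

3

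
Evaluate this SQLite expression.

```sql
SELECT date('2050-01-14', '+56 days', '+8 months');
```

Applying '+56 days' to 2050-01-14: counting 56 days forward gives 2050-03-11.
Adding +8 months to 2050-03-11 gives 2050-11-11.

2050-11-11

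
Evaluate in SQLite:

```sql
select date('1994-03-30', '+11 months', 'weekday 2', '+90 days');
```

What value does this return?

Adding +11 months to 1994-03-30 targets 1995-02-30. February 1995 has only 28 days, so SQLite normalizes the 2-day overflow forward to 1995-03-02.
`weekday 2` advances to the next Tuesday; 1995-03-02 is a Thursday, so it moves forward to 1995-03-07.
Applying '+90 days' to 1995-03-07: counting 90 days forward gives 1995-06-05.

1995-06-05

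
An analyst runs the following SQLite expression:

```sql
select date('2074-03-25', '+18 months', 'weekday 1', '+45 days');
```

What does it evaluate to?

Adding +18 months to 2074-03-25 gives 2075-09-25.
`weekday 1` advances to the next Monday; 2075-09-25 is a Wednesday, so it moves forward to 2075-09-30.
Applying '+45 days' to 2075-09-30: counting 45 days forward gives 2075-11-14.

2075-11-14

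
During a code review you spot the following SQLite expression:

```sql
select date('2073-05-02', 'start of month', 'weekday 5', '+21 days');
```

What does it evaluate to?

`start of month` rewinds 2073-05-02 to 2073-05-01.
`weekday 5` advances to the next Friday; 2073-05-01 is a Monday, so it moves forward to 2073-05-05.
Advancing 21 more days within May lands on 2073-05-26.

2073-05-26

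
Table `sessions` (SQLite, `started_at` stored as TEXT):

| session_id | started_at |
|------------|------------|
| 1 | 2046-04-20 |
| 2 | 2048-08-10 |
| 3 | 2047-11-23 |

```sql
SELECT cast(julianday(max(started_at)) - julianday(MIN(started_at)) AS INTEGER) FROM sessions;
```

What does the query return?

MIN = 2046-04-20, MAX = 2048-08-10.
10 days remain in April 2046 after the 20th (30 − 20).
Full months from May 2046 through July 2048 contribute their day counts.
Then 10 days into August 2048.
Total: 10 + 31 + 30 + 31 + 31 + 30 + 31 + 30 + 31 + 31 + 28 + 31 + 30 + 31 + 30 + 31 + 31 + 30 + 31 + 30 + 31 + 31 + 29 + 31 + 30 + 31 + 30 + 31 + 10 = 843.

843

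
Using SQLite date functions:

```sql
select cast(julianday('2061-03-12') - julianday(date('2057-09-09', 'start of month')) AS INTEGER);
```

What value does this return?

1288

`start of month` rewinds 2057-09-09 to 2057-09-01.
29 days remain in September 2057 after the 1st (30 − 1).
Full months from October 2057 through February 2061 contribute their day counts.
Then 12 days into March 2061.
Total: 29 + 31 + 30 + 31 + 31 + 28 + 31 + 30 + 31 + 30 + 31 + 31 + 30 + 31 + 30 + 31 + 31 + 28 + 31 + 30 + 31 + 30 + 31 + 31 + 30 + 31 + 30 + 31 + 31 + 29 + 31 + 30 + 31 + 30 + 31 + 31 + 30 + 31 + 30 + 31 + 31 + 28 + 12 = 1288.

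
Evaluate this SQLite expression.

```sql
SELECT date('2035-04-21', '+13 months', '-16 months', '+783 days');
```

2037-03-14

Adding +13 months to 2035-04-21 gives 2036-05-21.
Adding -16 months to 2036-05-21 gives 2035-01-21.
Applying '+783 days' to 2035-01-21: counting 783 days forward gives 2037-03-14.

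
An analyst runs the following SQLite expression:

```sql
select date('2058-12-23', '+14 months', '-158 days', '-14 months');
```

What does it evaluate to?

2058-07-18

Adding +14 months to 2058-12-23 gives 2060-02-23.
Applying '-158 days' to 2060-02-23: counting 158 days back gives 2059-09-18.
Adding -14 months to 2059-09-18 gives 2058-07-18.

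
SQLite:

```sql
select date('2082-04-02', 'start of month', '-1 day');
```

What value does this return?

2082-03-31

`start of month` rewinds 2082-04-02 to 2082-04-01.
Going back 1 day from 2082-04-01 reaches 2082-03-31 (last day of March, 31 days).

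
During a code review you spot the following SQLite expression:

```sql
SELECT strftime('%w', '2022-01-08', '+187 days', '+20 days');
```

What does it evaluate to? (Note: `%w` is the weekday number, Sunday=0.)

3

First apply '+187 days', '+20 days': 2022-01-08 → 2022-08-03.
2022-08-03 is a Wednesday; with Sunday=0 that is 3.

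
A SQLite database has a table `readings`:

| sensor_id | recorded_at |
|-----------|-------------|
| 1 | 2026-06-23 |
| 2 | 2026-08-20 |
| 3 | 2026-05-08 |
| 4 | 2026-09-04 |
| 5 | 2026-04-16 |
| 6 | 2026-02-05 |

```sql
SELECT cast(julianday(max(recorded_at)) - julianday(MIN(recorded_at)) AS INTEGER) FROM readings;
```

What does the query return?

211

MIN = 2026-02-05, MAX = 2026-09-04.
23 days remain in February 2026 after the 5th (28 − 5).
Full months from March 2026 through August 2026 contribute their day counts.
Then 4 days into September 2026.
Total: 23 + 31 + 30 + 31 + 30 + 31 + 31 + 4 = 211.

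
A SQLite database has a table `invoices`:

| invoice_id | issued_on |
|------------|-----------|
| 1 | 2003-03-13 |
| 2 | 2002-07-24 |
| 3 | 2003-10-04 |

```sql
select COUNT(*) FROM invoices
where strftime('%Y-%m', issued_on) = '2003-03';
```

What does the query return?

1

Rows with year-month 2003-03: 2003-03-13 → 1.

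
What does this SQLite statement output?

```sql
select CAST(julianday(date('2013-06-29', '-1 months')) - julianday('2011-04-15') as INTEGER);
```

775

Adding -1 month to 2013-06-29 gives 2013-05-29.
15 days remain in April 2011 after the 15th (30 − 15).
Full months from May 2011 through April 2013 contribute their day counts.
Then 29 days into May 2013.
Total: 15 + 31 + 30 + 31 + 31 + 30 + 31 + 30 + 31 + 31 + 29 + 31 + 30 + 31 + 30 + 31 + 31 + 30 + 31 + 30 + 31 + 31 + 28 + 31 + 30 + 29 = 775.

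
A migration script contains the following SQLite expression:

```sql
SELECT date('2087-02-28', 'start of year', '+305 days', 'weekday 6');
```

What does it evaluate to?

`start of year` rewinds 2087-02-28 to 2087-01-01.
Applying '+305 days' to 2087-01-01: counting 305 days forward gives 2087-11-02.
`weekday 6` advances to the next Saturday; 2087-11-02 is a Sunday, so it moves forward to 2087-11-08.

2087-11-08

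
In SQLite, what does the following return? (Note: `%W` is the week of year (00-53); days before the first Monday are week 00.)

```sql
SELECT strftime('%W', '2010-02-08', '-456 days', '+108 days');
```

08

First apply '-456 days', '+108 days': 2010-02-08 → 2009-02-25.
2009-02-25 is a Wednesday. SQLite's %W counts Mondays since the year started; the result is 08.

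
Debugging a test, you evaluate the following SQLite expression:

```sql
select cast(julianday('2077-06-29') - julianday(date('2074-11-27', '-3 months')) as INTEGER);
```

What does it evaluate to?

Adding -3 months to 2074-11-27 gives 2074-08-27.
4 days remain in August 2074 after the 27th (31 − 27).
Full months from September 2074 through May 2077 contribute their day counts.
Then 29 days into June 2077.
Total: 4 + 30 + 31 + 30 + 31 + 31 + 28 + 31 + 30 + 31 + 30 + 31 + 31 + 30 + 31 + 30 + 31 + 31 + 29 + 31 + 30 + 31 + 30 + 31 + 31 + 30 + 31 + 30 + 31 + 31 + 28 + 31 + 30 + 31 + 29 = 1037.

1037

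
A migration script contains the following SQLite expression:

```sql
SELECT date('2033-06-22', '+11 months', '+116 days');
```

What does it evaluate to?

2034-09-15

Adding +11 months to 2033-06-22 gives 2034-05-22.
Applying '+116 days' to 2034-05-22: counting 116 days forward gives 2034-09-15.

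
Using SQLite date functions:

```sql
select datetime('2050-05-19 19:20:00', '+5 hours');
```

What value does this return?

+5 hours from 2050-05-19 19:20:00 is 2050-05-20 00:20:00 (crosses midnight).

2050-05-20 00:20:00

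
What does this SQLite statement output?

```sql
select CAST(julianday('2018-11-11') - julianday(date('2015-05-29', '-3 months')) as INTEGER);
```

Adding -3 months to 2015-05-29 targets 2015-02-29. February 2015 has only 28 days, so SQLite normalizes the 1-day overflow forward to 2015-03-01.
30 days remain in March 2015 after the 1st (31 − 1).
Full months from April 2015 through October 2018 contribute their day counts.
Then 11 days into November 2018.
Total: 30 + 30 + 31 + 30 + 31 + 31 + 30 + 31 + 30 + 31 + 31 + 29 + 31 + 30 + 31 + 30 + 31 + 31 + 30 + 31 + 30 + 31 + 31 + 28 + 31 + 30 + 31 + 30 + 31 + 31 + 30 + 31 + 30 + 31 + 31 + 28 + 31 + 30 + 31 + 30 + 31 + 31 + 30 + 31 + 11 = 1351.

1351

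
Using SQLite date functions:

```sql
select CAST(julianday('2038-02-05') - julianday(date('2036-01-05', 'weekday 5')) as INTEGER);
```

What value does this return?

`weekday 5` advances to the next Friday; 2036-01-05 is a Saturday, so it moves forward to 2036-01-11.
20 days remain in January 2036 after the 11th (31 − 11).
Full months from February 2036 through January 2038 contribute their day counts.
Then 5 days into February 2038.
Total: 20 + 29 + 31 + 30 + 31 + 30 + 31 + 31 + 30 + 31 + 30 + 31 + 31 + 28 + 31 + 30 + 31 + 30 + 31 + 31 + 30 + 31 + 30 + 31 + 31 + 5 = 756.

756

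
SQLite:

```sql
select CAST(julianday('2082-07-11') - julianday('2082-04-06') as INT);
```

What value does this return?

24 days remain in April 2082 after the 6th (30 − 6).
May 2082: 31 days.
June 2082: 30 days.
Then 11 days into July 2082.
Total: 24 + 31 + 30 + 11 = 96.

96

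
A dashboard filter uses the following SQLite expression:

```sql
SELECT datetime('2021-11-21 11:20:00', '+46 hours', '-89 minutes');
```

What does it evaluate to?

2021-11-23 07:51:00

+46 hours from 2021-11-21 11:20:00 is 2021-11-23 09:20:00 (crosses midnight).
89 minutes = 1h 29m; -89 minutes from 2021-11-23 09:20:00 is 2021-11-23 07:51:00.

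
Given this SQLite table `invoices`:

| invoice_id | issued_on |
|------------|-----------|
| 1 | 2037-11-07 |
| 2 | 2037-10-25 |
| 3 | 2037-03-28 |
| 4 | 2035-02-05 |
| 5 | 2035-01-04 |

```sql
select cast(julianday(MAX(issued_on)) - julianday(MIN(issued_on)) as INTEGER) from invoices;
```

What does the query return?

MIN = 2035-01-04, MAX = 2037-11-07.
27 days remain in January 2035 after the 4th (31 − 4).
Full months from February 2035 through October 2037 contribute their day counts.
Then 7 days into November 2037.
Total: 27 + 28 + 31 + 30 + 31 + 30 + 31 + 31 + 30 + 31 + 30 + 31 + 31 + 29 + 31 + 30 + 31 + 30 + 31 + 31 + 30 + 31 + 30 + 31 + 31 + 28 + 31 + 30 + 31 + 30 + 31 + 31 + 30 + 31 + 7 = 1038.

1038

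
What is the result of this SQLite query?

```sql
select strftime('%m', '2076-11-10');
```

`%m` extracts the 2-digit month (01-12): 11.

11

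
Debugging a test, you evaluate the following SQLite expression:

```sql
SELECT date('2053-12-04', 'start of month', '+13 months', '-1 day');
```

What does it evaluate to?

2054-12-31

`start of month` rewinds 2053-12-04 to 2053-12-01.
Adding +13 months to 2053-12-01 gives 2055-01-01.
Going back 1 day from 2055-01-01 reaches 2054-12-31 (last day of December, 31 days).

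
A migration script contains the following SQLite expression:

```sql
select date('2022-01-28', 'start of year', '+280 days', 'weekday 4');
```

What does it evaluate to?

2022-10-13

`start of year` rewinds 2022-01-28 to 2022-01-01.
Applying '+280 days' to 2022-01-01: counting 280 days forward gives 2022-10-08.
`weekday 4` advances to the next Thursday; 2022-10-08 is a Saturday, so it moves forward to 2022-10-13.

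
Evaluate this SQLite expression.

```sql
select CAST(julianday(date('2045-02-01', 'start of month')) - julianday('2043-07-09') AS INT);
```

`start of month` rewinds 2045-02-01 to 2045-02-01.
22 days remain in July 2043 after the 9th (31 − 9).
Full months from August 2043 through January 2045 contribute their day counts.
Then 1 day into February 2045.
Total: 22 + 31 + 30 + 31 + 30 + 31 + 31 + 29 + 31 + 30 + 31 + 30 + 31 + 31 + 30 + 31 + 30 + 31 + 31 + 1 = 573.

573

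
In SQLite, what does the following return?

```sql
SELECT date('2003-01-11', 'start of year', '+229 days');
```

`start of year` rewinds 2003-01-11 to 2003-01-01.
Applying '+229 days' to 2003-01-01: counting 229 days forward gives 2003-08-18.

2003-08-18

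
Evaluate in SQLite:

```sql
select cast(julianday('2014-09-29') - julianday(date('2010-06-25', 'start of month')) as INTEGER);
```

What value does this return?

`start of month` rewinds 2010-06-25 to 2010-06-01.
29 days remain in June 2010 after the 1st (30 − 1).
Full months from July 2010 through August 2014 contribute their day counts.
Then 29 days into September 2014.
Total: 29 + 31 + 31 + 30 + 31 + 30 + 31 + 31 + 28 + 31 + 30 + 31 + 30 + 31 + 31 + 30 + 31 + 30 + 31 + 31 + 29 + 31 + 30 + 31 + 30 + 31 + 31 + 30 + 31 + 30 + 31 + 31 + 28 + 31 + 30 + 31 + 30 + 31 + 31 + 30 + 31 + 30 + 31 + 31 + 28 + 31 + 30 + 31 + 30 + 31 + 31 + 29 = 1581.

1581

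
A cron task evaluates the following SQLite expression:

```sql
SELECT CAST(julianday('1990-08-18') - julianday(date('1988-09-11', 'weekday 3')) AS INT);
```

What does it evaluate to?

703

`weekday 3` advances to the next Wednesday; 1988-09-11 is a Sunday, so it moves forward to 1988-09-14.
16 days remain in September 1988 after the 14th (30 − 14).
Full months from October 1988 through July 1990 contribute their day counts.
Then 18 days into August 1990.
Total: 16 + 31 + 30 + 31 + 31 + 28 + 31 + 30 + 31 + 30 + 31 + 31 + 30 + 31 + 30 + 31 + 31 + 28 + 31 + 30 + 31 + 30 + 31 + 18 = 703.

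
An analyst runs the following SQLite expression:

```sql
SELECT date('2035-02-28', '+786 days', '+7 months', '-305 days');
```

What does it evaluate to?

2037-01-23

Applying '+786 days' to 2035-02-28: counting 786 days forward gives 2037-04-24.
Adding +7 months to 2037-04-24 gives 2037-11-24.
Applying '-305 days' to 2037-11-24: counting 305 days back gives 2037-01-23.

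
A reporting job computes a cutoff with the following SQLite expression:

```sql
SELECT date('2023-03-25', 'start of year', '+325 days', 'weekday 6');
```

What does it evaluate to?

`start of year` rewinds 2023-03-25 to 2023-01-01.
Applying '+325 days' to 2023-01-01: counting 325 days forward gives 2023-11-22.
`weekday 6` advances to the next Saturday; 2023-11-22 is a Wednesday, so it moves forward to 2023-11-25.

2023-11-25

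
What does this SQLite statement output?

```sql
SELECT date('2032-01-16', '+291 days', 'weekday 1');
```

2032-11-08

Applying '+291 days' to 2032-01-16: counting 291 days forward gives 2032-11-02.
`weekday 1` advances to the next Monday; 2032-11-02 is a Tuesday, so it moves forward to 2032-11-08.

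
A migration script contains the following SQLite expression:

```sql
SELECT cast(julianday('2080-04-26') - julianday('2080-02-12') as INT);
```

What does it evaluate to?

17 days remain in February 2080 after the 12th (29 − 12).
March 2080: 31 days.
Then 26 days into April 2080.
Total: 17 + 31 + 26 = 74.

74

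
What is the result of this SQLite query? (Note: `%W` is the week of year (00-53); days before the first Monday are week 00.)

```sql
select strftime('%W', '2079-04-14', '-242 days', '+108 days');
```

48

First apply '-242 days', '+108 days': 2079-04-14 → 2078-12-01.
2078-12-01 is a Thursday. SQLite's %W counts Mondays since the year started; the result is 48.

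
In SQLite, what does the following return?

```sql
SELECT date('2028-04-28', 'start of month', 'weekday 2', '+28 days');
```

`start of month` rewinds 2028-04-28 to 2028-04-01.
`weekday 2` advances to the next Tuesday; 2028-04-01 is a Saturday, so it moves forward to 2028-04-04.
April 2028 has 30 days; 26 remain after the 4th, so 27 days reach 2028-05-01.
Advancing 1 more day within May lands on 2028-05-02.

2028-05-02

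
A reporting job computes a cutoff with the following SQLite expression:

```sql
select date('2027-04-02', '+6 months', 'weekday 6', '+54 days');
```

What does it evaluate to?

2027-11-25

Adding +6 months to 2027-04-02 gives 2027-10-02.
`weekday 6` advances to the next Saturday; 2027-10-02 is already a Saturday, so it stays at 2027-10-02.
Applying '+54 days' to 2027-10-02: counting 54 days forward gives 2027-11-25.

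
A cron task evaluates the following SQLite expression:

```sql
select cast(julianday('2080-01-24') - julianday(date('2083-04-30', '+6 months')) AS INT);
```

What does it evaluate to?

Adding +6 months to 2083-04-30 gives 2083-10-30.
7 days remain in January 2080 after the 24th (31 − 24).
Full months from February 2080 through September 2083 contribute their day counts.
Then 30 days into October 2083.
Total: 7 + 29 + 31 + 30 + 31 + 30 + 31 + 31 + 30 + 31 + 30 + 31 + 31 + 28 + 31 + 30 + 31 + 30 + 31 + 31 + 30 + 31 + 30 + 31 + 31 + 28 + 31 + 30 + 31 + 30 + 31 + 31 + 30 + 31 + 30 + 31 + 31 + 28 + 31 + 30 + 31 + 30 + 31 + 31 + 30 + 30 = 1375.
The subtraction is earlier − later, so the result is −1375 → -1375.

-1375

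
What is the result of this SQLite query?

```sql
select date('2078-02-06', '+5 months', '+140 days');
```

2078-11-23

Adding +5 months to 2078-02-06 gives 2078-07-06.
Applying '+140 days' to 2078-07-06: counting 140 days forward gives 2078-11-23.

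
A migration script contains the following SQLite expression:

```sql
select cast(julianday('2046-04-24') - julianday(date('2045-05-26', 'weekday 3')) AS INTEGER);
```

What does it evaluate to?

`weekday 3` advances to the next Wednesday; 2045-05-26 is a Friday, so it moves forward to 2045-05-31.
0 days remain in May 2045 after the 31st (31 − 31).
Full months from June 2045 through March 2046 contribute their day counts.
Then 24 days into April 2046.
Total: 0 + 30 + 31 + 31 + 30 + 31 + 30 + 31 + 31 + 28 + 31 + 24 = 328.

328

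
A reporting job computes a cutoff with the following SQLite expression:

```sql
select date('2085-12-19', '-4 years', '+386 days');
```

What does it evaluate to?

2083-01-09

Adding -4 years to 2085-12-19 gives 2081-12-19.
Applying '+386 days' to 2081-12-19: counting 386 days forward gives 2083-01-09.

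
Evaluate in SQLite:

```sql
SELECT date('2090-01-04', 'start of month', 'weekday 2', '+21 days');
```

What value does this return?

2090-01-24

`start of month` rewinds 2090-01-04 to 2090-01-01.
`weekday 2` advances to the next Tuesday; 2090-01-01 is a Sunday, so it moves forward to 2090-01-03.
Advancing 21 more days within January lands on 2090-01-24.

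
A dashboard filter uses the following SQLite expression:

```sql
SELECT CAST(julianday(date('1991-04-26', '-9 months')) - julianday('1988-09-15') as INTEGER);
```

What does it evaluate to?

679

Adding -9 months to 1991-04-26 gives 1990-07-26.
15 days remain in September 1988 after the 15th (30 − 15).
Full months from October 1988 through June 1990 contribute their day counts.
Then 26 days into July 1990.
Total: 15 + 31 + 30 + 31 + 31 + 28 + 31 + 30 + 31 + 30 + 31 + 31 + 30 + 31 + 30 + 31 + 31 + 28 + 31 + 30 + 31 + 30 + 26 = 679.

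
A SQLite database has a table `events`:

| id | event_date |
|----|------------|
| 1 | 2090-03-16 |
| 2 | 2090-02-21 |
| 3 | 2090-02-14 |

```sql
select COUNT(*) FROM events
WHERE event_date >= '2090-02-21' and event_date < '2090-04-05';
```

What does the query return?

2

Rows in [2090-02-21, 2090-04-05): 2090-03-16, 2090-02-21 → 2 rows.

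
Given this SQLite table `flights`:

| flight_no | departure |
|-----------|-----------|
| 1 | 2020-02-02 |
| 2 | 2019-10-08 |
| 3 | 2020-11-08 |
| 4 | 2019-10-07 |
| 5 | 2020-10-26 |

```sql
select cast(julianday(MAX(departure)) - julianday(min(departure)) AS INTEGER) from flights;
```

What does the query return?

MIN = 2019-10-07, MAX = 2020-11-08.
24 days remain in October 2019 after the 7th (31 − 7).
Full months from November 2019 through October 2020 contribute their day counts.
Then 8 days into November 2020.
Total: 24 + 30 + 31 + 31 + 29 + 31 + 30 + 31 + 30 + 31 + 31 + 30 + 31 + 8 = 398.

398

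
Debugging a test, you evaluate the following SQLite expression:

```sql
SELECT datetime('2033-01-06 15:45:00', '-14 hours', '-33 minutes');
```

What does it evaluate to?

-14 hours from 2033-01-06 15:45:00 is 2033-01-06 01:45:00.
-33 minutes from 2033-01-06 01:45:00 is 2033-01-06 01:12:00.

2033-01-06 01:12:00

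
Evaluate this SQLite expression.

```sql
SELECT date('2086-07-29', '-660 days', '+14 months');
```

Applying '-660 days' to 2086-07-29: counting 660 days back gives 2084-10-07.
Adding +14 months to 2084-10-07 gives 2085-12-07.

2085-12-07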